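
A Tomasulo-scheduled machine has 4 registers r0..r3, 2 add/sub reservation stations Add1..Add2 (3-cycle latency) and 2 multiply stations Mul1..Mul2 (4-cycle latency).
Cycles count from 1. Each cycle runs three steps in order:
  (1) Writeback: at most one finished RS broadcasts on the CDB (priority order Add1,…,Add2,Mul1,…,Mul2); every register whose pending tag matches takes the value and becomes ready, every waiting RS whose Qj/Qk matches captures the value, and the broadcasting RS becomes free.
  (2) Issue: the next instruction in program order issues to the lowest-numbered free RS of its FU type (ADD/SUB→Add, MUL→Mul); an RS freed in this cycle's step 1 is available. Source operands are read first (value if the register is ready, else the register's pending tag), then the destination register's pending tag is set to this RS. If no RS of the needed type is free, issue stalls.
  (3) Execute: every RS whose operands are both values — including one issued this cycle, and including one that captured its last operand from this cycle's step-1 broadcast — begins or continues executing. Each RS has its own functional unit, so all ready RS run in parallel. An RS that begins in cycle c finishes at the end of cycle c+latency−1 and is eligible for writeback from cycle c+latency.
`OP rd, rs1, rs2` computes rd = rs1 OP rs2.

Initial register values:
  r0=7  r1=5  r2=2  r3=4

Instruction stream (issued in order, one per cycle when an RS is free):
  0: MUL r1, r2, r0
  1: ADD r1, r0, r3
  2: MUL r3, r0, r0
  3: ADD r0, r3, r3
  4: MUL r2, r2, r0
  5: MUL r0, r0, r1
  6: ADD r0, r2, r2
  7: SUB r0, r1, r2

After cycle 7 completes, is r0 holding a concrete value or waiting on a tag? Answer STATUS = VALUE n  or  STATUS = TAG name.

STATUS = TAG Mul2

  c1: issue MUL r1<-Mul1  regs: r0:7,r1:Mul1,r2:2,r3:4
  c2: issue ADD r1<-Add1  regs: r0:7,r1:Add1,r2:2,r3:4
  c3: issue MUL r3<-Mul2  regs: r0:7,r1:Add1,r2:2,r3:Mul2
  c4: issue ADD r0<-Add2  regs: r0:Add2,r1:Add1,r2:2,r3:Mul2
  c5: CDB Add1=11; stall  regs: r0:Add2,r1:11,r2:2,r3:Mul2
  c6: CDB Mul1=14; issue MUL r2<-Mul1  regs: r0:Add2,r1:11,r2:Mul1,r3:Mul2
  c7: CDB Mul2=49; issue MUL r0<-Mul2  regs: r0:Mul2,r1:11,r2:Mul1,r3:49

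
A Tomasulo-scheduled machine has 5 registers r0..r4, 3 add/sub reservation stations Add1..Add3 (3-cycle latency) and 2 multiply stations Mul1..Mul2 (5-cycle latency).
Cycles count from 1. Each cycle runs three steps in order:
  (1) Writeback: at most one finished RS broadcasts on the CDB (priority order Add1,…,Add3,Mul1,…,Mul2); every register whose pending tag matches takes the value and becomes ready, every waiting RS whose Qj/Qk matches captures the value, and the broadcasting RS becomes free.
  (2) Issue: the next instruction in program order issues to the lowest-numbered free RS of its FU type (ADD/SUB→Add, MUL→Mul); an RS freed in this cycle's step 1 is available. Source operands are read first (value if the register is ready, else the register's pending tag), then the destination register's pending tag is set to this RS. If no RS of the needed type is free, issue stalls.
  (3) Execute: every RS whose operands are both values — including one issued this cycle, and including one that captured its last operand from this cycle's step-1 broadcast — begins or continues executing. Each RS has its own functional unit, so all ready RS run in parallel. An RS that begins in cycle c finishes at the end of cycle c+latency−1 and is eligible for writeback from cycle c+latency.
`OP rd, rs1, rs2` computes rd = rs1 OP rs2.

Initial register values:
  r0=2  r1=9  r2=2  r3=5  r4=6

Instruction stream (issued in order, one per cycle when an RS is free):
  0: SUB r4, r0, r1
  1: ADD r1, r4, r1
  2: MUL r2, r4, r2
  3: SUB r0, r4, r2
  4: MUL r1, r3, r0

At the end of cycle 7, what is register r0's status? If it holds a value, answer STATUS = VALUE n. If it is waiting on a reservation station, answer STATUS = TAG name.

STATUS = TAG Add1

cycle 1: issue SUB r4<-Add1 // r0:2,r1:9,r2:2,r3:5,r4:Add1
cycle 2: issue ADD r1<-Add2 // r0:2,r1:Add2,r2:2,r3:5,r4:Add1
cycle 3: issue MUL r2<-Mul1 // r0:2,r1:Add2,r2:Mul1,r3:5,r4:Add1
cycle 4: CDB Add1=-7; issue SUB r0<-Add1 // r0:Add1,r1:Add2,r2:Mul1,r3:5,r4:-7
cycle 5: issue MUL r1<-Mul2 // r0:Add1,r1:Mul2,r2:Mul1,r3:5,r4:-7
cycle 6: - // r0:Add1,r1:Mul2,r2:Mul1,r3:5,r4:-7
cycle 7: CDB Add2=2 // r0:Add1,r1:Mul2,r2:Mul1,r3:5,r4:-7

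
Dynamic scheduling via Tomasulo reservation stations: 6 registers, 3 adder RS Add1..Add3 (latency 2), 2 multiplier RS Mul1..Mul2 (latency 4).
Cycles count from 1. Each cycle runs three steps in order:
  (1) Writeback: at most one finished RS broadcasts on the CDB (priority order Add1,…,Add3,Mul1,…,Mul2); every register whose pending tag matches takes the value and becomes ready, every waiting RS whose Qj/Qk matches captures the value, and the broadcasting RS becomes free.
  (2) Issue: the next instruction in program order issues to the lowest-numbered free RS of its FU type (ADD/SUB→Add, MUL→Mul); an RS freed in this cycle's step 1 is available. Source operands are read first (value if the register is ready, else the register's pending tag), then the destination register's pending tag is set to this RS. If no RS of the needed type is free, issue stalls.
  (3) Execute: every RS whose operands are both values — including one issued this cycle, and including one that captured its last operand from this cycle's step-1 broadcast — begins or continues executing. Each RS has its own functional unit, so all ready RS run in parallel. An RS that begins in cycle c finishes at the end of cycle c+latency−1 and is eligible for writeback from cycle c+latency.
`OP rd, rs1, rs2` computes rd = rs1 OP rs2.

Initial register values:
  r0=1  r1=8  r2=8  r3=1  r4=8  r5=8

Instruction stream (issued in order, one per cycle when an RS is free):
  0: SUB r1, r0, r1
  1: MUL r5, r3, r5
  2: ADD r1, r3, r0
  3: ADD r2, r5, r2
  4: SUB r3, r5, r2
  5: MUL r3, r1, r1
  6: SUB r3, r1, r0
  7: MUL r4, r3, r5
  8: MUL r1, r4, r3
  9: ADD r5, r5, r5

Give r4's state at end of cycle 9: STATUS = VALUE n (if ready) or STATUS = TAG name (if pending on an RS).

  c1: issue SUB r1<-Add1  regs: r0:1,r1:Add1,r2:8,r3:1,r4:8,r5:8
  c2: issue MUL r5<-Mul1  regs: r0:1,r1:Add1,r2:8,r3:1,r4:8,r5:Mul1
  c3: CDB Add1=-7; issue ADD r1<-Add1  regs: r0:1,r1:Add1,r2:8,r3:1,r4:8,r5:Mul1
  c4: issue ADD r2<-Add2  regs: r0:1,r1:Add1,r2:Add2,r3:1,r4:8,r5:Mul1
  c5: CDB Add1=2; issue SUB r3<-Add1  regs: r0:1,r1:2,r2:Add2,r3:Add1,r4:8,r5:Mul1
  c6: CDB Mul1=8; issue MUL r3<-Mul1  regs: r0:1,r1:2,r2:Add2,r3:Mul1,r4:8,r5:8
  c7: issue SUB r3<-Add3  regs: r0:1,r1:2,r2:Add2,r3:Add3,r4:8,r5:8
  c8: CDB Add2=16; issue MUL r4<-Mul2  regs: r0:1,r1:2,r2:16,r3:Add3,r4:Mul2,r5:8
  c9: CDB Add3=1; stall  regs: r0:1,r1:2,r2:16,r3:1,r4:Mul2,r5:8

STATUS = TAG Mul2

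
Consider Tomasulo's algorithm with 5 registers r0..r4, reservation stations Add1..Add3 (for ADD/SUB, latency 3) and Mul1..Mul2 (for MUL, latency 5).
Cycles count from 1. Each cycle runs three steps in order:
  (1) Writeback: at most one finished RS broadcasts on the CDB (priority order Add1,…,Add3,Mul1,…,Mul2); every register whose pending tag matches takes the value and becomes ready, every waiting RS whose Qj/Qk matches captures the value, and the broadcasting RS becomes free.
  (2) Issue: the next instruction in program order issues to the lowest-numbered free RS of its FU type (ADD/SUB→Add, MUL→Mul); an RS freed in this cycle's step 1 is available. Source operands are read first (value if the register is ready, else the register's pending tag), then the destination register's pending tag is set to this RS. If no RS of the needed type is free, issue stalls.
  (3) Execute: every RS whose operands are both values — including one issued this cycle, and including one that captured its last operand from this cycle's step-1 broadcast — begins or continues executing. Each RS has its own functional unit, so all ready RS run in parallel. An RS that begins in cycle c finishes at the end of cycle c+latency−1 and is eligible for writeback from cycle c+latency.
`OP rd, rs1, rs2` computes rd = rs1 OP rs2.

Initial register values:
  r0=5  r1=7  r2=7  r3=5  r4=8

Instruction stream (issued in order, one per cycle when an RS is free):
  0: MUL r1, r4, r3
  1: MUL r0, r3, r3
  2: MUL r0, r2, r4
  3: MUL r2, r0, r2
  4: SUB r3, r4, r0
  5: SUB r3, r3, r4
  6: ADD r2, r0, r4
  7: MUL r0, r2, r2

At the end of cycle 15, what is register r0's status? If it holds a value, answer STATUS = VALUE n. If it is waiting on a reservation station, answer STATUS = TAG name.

c1: issue MUL r1<-Mul1 | r0:5,r1:Mul1,r2:7,r3:5,r4:8
c2: issue MUL r0<-Mul2 | r0:Mul2,r1:Mul1,r2:7,r3:5,r4:8
c3: stall | r0:Mul2,r1:Mul1,r2:7,r3:5,r4:8
c4: stall | r0:Mul2,r1:Mul1,r2:7,r3:5,r4:8
c5: stall | r0:Mul2,r1:Mul1,r2:7,r3:5,r4:8
c6: CDB Mul1=40; issue MUL r0<-Mul1 | r0:Mul1,r1:40,r2:7,r3:5,r4:8
c7: CDB Mul2=25; issue MUL r2<-Mul2 | r0:Mul1,r1:40,r2:Mul2,r3:5,r4:8
c8: issue SUB r3<-Add1 | r0:Mul1,r1:40,r2:Mul2,r3:Add1,r4:8
c9: issue SUB r3<-Add2 | r0:Mul1,r1:40,r2:Mul2,r3:Add2,r4:8
c10: issue ADD r2<-Add3 | r0:Mul1,r1:40,r2:Add3,r3:Add2,r4:8
c11: CDB Mul1=56; issue MUL r0<-Mul1 | r0:Mul1,r1:40,r2:Add3,r3:Add2,r4:8
c12: - | r0:Mul1,r1:40,r2:Add3,r3:Add2,r4:8
c13: - | r0:Mul1,r1:40,r2:Add3,r3:Add2,r4:8
c14: CDB Add1=-48 | r0:Mul1,r1:40,r2:Add3,r3:Add2,r4:8
c15: CDB Add3=64 | r0:Mul1,r1:40,r2:64,r3:Add2,r4:8

STATUS = TAG Mul1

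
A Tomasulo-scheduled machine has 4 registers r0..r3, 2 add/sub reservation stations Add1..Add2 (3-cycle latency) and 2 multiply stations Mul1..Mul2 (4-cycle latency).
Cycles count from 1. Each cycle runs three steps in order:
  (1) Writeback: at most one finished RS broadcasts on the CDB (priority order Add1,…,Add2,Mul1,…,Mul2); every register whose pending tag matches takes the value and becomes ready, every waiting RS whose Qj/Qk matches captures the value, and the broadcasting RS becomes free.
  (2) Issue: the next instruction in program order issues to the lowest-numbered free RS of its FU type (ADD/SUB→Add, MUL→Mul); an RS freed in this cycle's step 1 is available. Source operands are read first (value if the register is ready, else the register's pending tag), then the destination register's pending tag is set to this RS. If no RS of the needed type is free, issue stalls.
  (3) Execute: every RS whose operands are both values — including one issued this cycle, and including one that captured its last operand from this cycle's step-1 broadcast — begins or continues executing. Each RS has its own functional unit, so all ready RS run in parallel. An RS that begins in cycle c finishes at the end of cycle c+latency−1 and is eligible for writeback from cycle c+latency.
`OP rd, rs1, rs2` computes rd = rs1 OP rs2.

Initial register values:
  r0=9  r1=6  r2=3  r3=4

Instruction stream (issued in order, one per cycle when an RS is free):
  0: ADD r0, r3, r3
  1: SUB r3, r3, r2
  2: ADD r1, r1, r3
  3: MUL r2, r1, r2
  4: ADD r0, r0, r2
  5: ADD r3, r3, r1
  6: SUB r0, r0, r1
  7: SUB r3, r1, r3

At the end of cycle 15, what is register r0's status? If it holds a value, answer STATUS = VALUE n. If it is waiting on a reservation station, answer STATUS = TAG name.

STATUS = TAG Add1

cycle 1: issue ADD r0<-Add1 // r0:Add1,r1:6,r2:3,r3:4
cycle 2: issue SUB r3<-Add2 // r0:Add1,r1:6,r2:3,r3:Add2
cycle 3: stall // r0:Add1,r1:6,r2:3,r3:Add2
cycle 4: CDB Add1=8; issue ADD r1<-Add1 // r0:8,r1:Add1,r2:3,r3:Add2
cycle 5: CDB Add2=1; issue MUL r2<-Mul1 // r0:8,r1:Add1,r2:Mul1,r3:1
cycle 6: issue ADD r0<-Add2 // r0:Add2,r1:Add1,r2:Mul1,r3:1
cycle 7: stall // r0:Add2,r1:Add1,r2:Mul1,r3:1
cycle 8: CDB Add1=7; issue ADD r3<-Add1 // r0:Add2,r1:7,r2:Mul1,r3:Add1
cycle 9: stall // r0:Add2,r1:7,r2:Mul1,r3:Add1
cycle 10: stall // r0:Add2,r1:7,r2:Mul1,r3:Add1
cycle 11: CDB Add1=8; issue SUB r0<-Add1 // r0:Add1,r1:7,r2:Mul1,r3:8
cycle 12: CDB Mul1=21; stall // r0:Add1,r1:7,r2:21,r3:8
cycle 13: stall // r0:Add1,r1:7,r2:21,r3:8
cycle 14: stall // r0:Add1,r1:7,r2:21,r3:8
cycle 15: CDB Add2=29; issue SUB r3<-Add2 // r0:Add1,r1:7,r2:21,r3:Add2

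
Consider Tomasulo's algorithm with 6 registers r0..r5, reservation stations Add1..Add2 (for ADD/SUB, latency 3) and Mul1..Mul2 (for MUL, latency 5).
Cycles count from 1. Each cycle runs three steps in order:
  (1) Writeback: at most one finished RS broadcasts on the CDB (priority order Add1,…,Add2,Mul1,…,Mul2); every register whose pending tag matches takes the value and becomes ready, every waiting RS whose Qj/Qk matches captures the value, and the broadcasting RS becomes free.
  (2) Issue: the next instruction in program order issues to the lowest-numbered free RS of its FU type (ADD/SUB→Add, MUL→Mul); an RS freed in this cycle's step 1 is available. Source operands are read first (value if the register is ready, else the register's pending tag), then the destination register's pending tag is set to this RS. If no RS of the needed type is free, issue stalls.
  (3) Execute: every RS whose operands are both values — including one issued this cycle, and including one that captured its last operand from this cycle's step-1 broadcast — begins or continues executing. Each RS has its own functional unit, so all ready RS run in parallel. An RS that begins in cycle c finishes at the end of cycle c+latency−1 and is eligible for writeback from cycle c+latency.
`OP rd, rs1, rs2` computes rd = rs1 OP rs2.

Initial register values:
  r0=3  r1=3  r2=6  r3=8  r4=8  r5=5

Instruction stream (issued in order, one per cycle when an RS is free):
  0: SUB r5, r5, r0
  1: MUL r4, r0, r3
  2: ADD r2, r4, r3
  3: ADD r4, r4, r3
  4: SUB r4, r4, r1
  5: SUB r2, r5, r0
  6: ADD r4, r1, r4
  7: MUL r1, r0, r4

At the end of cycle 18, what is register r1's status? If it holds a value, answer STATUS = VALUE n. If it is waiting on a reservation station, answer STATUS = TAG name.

STATUS = TAG Mul1

c1: issue SUB r5<-Add1 | r0:3,r1:3,r2:6,r3:8,r4:8,r5:Add1
c2: issue MUL r4<-Mul1 | r0:3,r1:3,r2:6,r3:8,r4:Mul1,r5:Add1
c3: issue ADD r2<-Add2 | r0:3,r1:3,r2:Add2,r3:8,r4:Mul1,r5:Add1
c4: CDB Add1=2; issue ADD r4<-Add1 | r0:3,r1:3,r2:Add2,r3:8,r4:Add1,r5:2
c5: stall | r0:3,r1:3,r2:Add2,r3:8,r4:Add1,r5:2
c6: stall | r0:3,r1:3,r2:Add2,r3:8,r4:Add1,r5:2
c7: CDB Mul1=24; stall | r0:3,r1:3,r2:Add2,r3:8,r4:Add1,r5:2
c8: stall | r0:3,r1:3,r2:Add2,r3:8,r4:Add1,r5:2
c9: stall | r0:3,r1:3,r2:Add2,r3:8,r4:Add1,r5:2
c10: CDB Add1=32; issue SUB r4<-Add1 | r0:3,r1:3,r2:Add2,r3:8,r4:Add1,r5:2
c11: CDB Add2=32; issue SUB r2<-Add2 | r0:3,r1:3,r2:Add2,r3:8,r4:Add1,r5:2
c12: stall | r0:3,r1:3,r2:Add2,r3:8,r4:Add1,r5:2
c13: CDB Add1=29; issue ADD r4<-Add1 | r0:3,r1:3,r2:Add2,r3:8,r4:Add1,r5:2
c14: CDB Add2=-1; issue MUL r1<-Mul1 | r0:3,r1:Mul1,r2:-1,r3:8,r4:Add1,r5:2
c15: - | r0:3,r1:Mul1,r2:-1,r3:8,r4:Add1,r5:2
c16: CDB Add1=32 | r0:3,r1:Mul1,r2:-1,r3:8,r4:32,r5:2
c17: - | r0:3,r1:Mul1,r2:-1,r3:8,r4:32,r5:2
c18: - | r0:3,r1:Mul1,r2:-1,r3:8,r4:32,r5:2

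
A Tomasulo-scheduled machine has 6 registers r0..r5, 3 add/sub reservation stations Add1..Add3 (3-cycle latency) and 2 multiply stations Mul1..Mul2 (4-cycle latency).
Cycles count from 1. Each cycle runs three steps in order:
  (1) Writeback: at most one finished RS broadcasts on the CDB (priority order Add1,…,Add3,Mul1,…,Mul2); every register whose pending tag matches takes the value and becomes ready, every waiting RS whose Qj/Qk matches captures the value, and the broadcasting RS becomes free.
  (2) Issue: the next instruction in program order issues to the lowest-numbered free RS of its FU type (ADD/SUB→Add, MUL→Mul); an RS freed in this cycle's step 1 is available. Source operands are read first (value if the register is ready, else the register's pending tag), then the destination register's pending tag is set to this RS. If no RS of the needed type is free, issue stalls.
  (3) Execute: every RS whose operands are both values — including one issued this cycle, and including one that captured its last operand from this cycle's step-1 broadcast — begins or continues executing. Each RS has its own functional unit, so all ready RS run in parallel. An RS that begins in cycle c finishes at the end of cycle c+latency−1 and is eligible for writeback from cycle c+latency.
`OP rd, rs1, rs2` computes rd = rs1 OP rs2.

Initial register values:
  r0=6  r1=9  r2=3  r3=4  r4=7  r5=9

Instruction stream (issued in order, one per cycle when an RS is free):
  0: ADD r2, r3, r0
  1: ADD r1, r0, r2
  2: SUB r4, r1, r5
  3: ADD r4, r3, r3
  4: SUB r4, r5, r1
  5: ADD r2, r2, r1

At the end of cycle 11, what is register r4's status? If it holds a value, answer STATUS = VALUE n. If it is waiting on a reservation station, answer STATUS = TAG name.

STATUS = VALUE -7

c1: issue ADD r2<-Add1 | r0:6,r1:9,r2:Add1,r3:4,r4:7,r5:9
c2: issue ADD r1<-Add2 | r0:6,r1:Add2,r2:Add1,r3:4,r4:7,r5:9
c3: issue SUB r4<-Add3 | r0:6,r1:Add2,r2:Add1,r3:4,r4:Add3,r5:9
c4: CDB Add1=10; issue ADD r4<-Add1 | r0:6,r1:Add2,r2:10,r3:4,r4:Add1,r5:9
c5: stall | r0:6,r1:Add2,r2:10,r3:4,r4:Add1,r5:9
c6: stall | r0:6,r1:Add2,r2:10,r3:4,r4:Add1,r5:9
c7: CDB Add1=8; issue SUB r4<-Add1 | r0:6,r1:Add2,r2:10,r3:4,r4:Add1,r5:9
c8: CDB Add2=16; issue ADD r2<-Add2 | r0:6,r1:16,r2:Add2,r3:4,r4:Add1,r5:9
c9: - | r0:6,r1:16,r2:Add2,r3:4,r4:Add1,r5:9
c10: - | r0:6,r1:16,r2:Add2,r3:4,r4:Add1,r5:9
c11: CDB Add1=-7 | r0:6,r1:16,r2:Add2,r3:4,r4:-7,r5:9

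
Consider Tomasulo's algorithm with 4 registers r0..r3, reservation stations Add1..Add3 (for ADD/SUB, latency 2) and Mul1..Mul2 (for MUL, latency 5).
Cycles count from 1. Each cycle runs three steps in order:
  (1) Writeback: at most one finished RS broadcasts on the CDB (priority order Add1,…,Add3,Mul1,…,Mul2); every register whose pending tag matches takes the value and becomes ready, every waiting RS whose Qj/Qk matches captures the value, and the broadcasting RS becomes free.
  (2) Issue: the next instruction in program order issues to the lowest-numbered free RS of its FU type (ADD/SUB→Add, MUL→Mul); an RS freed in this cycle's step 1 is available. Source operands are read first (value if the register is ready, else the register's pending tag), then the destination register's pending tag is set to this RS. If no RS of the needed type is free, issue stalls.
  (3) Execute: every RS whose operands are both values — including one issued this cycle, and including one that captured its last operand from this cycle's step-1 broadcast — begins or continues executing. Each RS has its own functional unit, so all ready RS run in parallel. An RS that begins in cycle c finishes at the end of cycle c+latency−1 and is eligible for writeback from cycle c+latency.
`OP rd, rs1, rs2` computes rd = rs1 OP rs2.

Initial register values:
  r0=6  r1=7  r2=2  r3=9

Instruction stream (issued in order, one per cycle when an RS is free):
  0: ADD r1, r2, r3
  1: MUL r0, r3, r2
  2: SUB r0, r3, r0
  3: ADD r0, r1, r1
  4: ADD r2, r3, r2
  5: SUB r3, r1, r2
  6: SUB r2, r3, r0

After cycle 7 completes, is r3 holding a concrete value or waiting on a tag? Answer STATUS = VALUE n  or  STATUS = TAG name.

cycle 1: issue ADD r1<-Add1 // r0:6,r1:Add1,r2:2,r3:9
cycle 2: issue MUL r0<-Mul1 // r0:Mul1,r1:Add1,r2:2,r3:9
cycle 3: CDB Add1=11; issue SUB r0<-Add1 // r0:Add1,r1:11,r2:2,r3:9
cycle 4: issue ADD r0<-Add2 // r0:Add2,r1:11,r2:2,r3:9
cycle 5: issue ADD r2<-Add3 // r0:Add2,r1:11,r2:Add3,r3:9
cycle 6: CDB Add2=22; issue SUB r3<-Add2 // r0:22,r1:11,r2:Add3,r3:Add2
cycle 7: CDB Add3=11; issue SUB r2<-Add3 // r0:22,r1:11,r2:Add3,r3:Add2

STATUS = TAG Add2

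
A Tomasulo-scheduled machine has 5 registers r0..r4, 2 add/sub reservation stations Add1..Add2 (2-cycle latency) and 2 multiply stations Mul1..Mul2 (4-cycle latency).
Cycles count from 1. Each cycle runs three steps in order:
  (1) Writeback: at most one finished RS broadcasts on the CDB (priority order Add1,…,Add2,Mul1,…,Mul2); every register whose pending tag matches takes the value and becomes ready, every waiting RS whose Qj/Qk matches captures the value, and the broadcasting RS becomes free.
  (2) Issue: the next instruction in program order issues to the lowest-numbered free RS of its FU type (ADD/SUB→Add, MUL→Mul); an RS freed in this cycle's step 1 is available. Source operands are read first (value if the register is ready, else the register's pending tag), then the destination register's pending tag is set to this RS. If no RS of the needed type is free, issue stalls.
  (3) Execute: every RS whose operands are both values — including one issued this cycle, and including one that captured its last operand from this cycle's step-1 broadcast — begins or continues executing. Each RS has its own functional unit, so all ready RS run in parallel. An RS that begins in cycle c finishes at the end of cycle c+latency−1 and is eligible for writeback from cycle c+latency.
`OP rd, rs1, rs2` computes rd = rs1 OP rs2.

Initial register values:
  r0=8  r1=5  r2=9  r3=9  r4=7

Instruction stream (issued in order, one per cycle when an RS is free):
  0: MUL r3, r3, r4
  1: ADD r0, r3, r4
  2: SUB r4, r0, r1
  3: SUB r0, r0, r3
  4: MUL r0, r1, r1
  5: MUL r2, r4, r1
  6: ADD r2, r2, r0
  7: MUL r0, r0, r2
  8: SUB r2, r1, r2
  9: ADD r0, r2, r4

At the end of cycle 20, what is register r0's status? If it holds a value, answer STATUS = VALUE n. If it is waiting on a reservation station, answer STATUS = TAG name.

  c1: issue MUL r3<-Mul1  regs: r0:8,r1:5,r2:9,r3:Mul1,r4:7
  c2: issue ADD r0<-Add1  regs: r0:Add1,r1:5,r2:9,r3:Mul1,r4:7
  c3: issue SUB r4<-Add2  regs: r0:Add1,r1:5,r2:9,r3:Mul1,r4:Add2
  c4: stall  regs: r0:Add1,r1:5,r2:9,r3:Mul1,r4:Add2
  c5: CDB Mul1=63; stall  regs: r0:Add1,r1:5,r2:9,r3:63,r4:Add2
  c6: stall  regs: r0:Add1,r1:5,r2:9,r3:63,r4:Add2
  c7: CDB Add1=70; issue SUB r0<-Add1  regs: r0:Add1,r1:5,r2:9,r3:63,r4:Add2
  c8: issue MUL r0<-Mul1  regs: r0:Mul1,r1:5,r2:9,r3:63,r4:Add2
  c9: CDB Add1=7; issue MUL r2<-Mul2  regs: r0:Mul1,r1:5,r2:Mul2,r3:63,r4:Add2
  c10: CDB Add2=65; issue ADD r2<-Add1  regs: r0:Mul1,r1:5,r2:Add1,r3:63,r4:65
  c11: stall  regs: r0:Mul1,r1:5,r2:Add1,r3:63,r4:65
  c12: CDB Mul1=25; issue MUL r0<-Mul1  regs: r0:Mul1,r1:5,r2:Add1,r3:63,r4:65
  c13: issue SUB r2<-Add2  regs: r0:Mul1,r1:5,r2:Add2,r3:63,r4:65
  c14: CDB Mul2=325; stall  regs: r0:Mul1,r1:5,r2:Add2,r3:63,r4:65
  c15: stall  regs: r0:Mul1,r1:5,r2:Add2,r3:63,r4:65
  c16: CDB Add1=350; issue ADD r0<-Add1  regs: r0:Add1,r1:5,r2:Add2,r3:63,r4:65
  c17: -  regs: r0:Add1,r1:5,r2:Add2,r3:63,r4:65
  c18: CDB Add2=-345  regs: r0:Add1,r1:5,r2:-345,r3:63,r4:65
  c19: -  regs: r0:Add1,r1:5,r2:-345,r3:63,r4:65
  c20: CDB Add1=-280  regs: r0:-280,r1:5,r2:-345,r3:63,r4:65

STATUS = VALUE -280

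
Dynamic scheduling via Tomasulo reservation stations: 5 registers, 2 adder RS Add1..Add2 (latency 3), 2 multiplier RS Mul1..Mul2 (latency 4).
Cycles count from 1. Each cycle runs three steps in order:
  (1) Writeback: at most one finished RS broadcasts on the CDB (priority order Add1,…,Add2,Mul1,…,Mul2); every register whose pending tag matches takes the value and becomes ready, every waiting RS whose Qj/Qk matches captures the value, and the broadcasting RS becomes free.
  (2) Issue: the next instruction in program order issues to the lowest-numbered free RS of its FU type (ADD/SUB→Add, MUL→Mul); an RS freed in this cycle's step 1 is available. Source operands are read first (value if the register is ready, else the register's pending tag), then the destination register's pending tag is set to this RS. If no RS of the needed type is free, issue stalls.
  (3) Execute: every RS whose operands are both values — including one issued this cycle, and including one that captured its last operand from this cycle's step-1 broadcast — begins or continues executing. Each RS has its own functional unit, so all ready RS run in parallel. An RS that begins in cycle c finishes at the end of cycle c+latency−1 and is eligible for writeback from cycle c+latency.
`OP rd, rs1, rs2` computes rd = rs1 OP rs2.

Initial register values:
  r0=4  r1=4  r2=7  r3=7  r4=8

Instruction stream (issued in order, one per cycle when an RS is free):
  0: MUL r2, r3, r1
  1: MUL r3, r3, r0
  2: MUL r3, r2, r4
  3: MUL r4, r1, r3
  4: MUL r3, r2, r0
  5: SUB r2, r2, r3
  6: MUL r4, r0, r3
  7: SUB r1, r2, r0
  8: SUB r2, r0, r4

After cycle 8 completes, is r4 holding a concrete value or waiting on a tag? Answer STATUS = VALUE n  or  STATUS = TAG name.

  c1: issue MUL r2<-Mul1  regs: r0:4,r1:4,r2:Mul1,r3:7,r4:8
  c2: issue MUL r3<-Mul2  regs: r0:4,r1:4,r2:Mul1,r3:Mul2,r4:8
  c3: stall  regs: r0:4,r1:4,r2:Mul1,r3:Mul2,r4:8
  c4: stall  regs: r0:4,r1:4,r2:Mul1,r3:Mul2,r4:8
  c5: CDB Mul1=28; issue MUL r3<-Mul1  regs: r0:4,r1:4,r2:28,r3:Mul1,r4:8
  c6: CDB Mul2=28; issue MUL r4<-Mul2  regs: r0:4,r1:4,r2:28,r3:Mul1,r4:Mul2
  c7: stall  regs: r0:4,r1:4,r2:28,r3:Mul1,r4:Mul2
  c8: stall  regs: r0:4,r1:4,r2:28,r3:Mul1,r4:Mul2

STATUS = TAG Mul2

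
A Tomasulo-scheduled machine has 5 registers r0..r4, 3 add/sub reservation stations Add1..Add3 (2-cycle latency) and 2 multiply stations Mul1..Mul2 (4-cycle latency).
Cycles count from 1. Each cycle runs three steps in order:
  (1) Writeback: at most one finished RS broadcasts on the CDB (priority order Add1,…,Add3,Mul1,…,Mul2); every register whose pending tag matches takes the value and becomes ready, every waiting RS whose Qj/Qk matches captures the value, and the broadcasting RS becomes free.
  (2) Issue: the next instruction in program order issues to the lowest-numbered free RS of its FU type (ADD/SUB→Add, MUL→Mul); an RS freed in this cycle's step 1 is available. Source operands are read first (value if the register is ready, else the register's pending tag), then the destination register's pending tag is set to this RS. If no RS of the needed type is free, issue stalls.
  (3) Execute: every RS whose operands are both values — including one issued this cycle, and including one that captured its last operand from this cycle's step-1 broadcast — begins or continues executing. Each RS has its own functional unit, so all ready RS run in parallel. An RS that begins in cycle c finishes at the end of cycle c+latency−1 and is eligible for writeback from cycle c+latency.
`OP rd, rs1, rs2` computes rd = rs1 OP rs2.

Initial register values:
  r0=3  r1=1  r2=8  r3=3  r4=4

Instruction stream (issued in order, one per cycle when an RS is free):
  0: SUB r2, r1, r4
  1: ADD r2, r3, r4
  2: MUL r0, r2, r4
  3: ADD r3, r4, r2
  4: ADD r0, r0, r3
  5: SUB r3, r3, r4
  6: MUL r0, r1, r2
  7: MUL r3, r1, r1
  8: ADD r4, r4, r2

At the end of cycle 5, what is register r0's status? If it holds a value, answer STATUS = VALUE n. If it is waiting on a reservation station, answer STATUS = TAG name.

STATUS = TAG Add2

cycle 1: issue SUB r2<-Add1 // r0:3,r1:1,r2:Add1,r3:3,r4:4
cycle 2: issue ADD r2<-Add2 // r0:3,r1:1,r2:Add2,r3:3,r4:4
cycle 3: CDB Add1=-3; issue MUL r0<-Mul1 // r0:Mul1,r1:1,r2:Add2,r3:3,r4:4
cycle 4: CDB Add2=7; issue ADD r3<-Add1 // r0:Mul1,r1:1,r2:7,r3:Add1,r4:4
cycle 5: issue ADD r0<-Add2 // r0:Add2,r1:1,r2:7,r3:Add1,r4:4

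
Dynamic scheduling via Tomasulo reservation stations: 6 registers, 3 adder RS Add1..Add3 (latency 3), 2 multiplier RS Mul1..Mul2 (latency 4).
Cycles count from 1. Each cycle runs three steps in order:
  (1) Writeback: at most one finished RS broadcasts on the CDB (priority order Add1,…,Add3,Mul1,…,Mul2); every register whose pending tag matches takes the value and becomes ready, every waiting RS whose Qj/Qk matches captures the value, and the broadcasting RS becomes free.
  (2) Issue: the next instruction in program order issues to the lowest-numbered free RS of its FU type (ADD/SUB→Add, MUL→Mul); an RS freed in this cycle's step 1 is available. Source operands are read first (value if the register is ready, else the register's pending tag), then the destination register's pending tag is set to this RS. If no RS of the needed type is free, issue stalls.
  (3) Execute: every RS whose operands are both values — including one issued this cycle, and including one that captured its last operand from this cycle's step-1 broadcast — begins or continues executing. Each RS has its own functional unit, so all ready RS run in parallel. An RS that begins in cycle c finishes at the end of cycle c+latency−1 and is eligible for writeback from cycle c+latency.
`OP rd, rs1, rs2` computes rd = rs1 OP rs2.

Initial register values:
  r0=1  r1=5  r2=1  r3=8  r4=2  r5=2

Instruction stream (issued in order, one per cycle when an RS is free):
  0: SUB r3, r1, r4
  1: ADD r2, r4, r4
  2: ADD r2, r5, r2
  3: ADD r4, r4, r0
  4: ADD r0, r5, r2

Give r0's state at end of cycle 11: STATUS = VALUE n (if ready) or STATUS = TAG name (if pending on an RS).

cycle 1: issue SUB r3<-Add1 // r0:1,r1:5,r2:1,r3:Add1,r4:2,r5:2
cycle 2: issue ADD r2<-Add2 // r0:1,r1:5,r2:Add2,r3:Add1,r4:2,r5:2
cycle 3: issue ADD r2<-Add3 // r0:1,r1:5,r2:Add3,r3:Add1,r4:2,r5:2
cycle 4: CDB Add1=3; issue ADD r4<-Add1 // r0:1,r1:5,r2:Add3,r3:3,r4:Add1,r5:2
cycle 5: CDB Add2=4; issue ADD r0<-Add2 // r0:Add2,r1:5,r2:Add3,r3:3,r4:Add1,r5:2
cycle 6: - // r0:Add2,r1:5,r2:Add3,r3:3,r4:Add1,r5:2
cycle 7: CDB Add1=3 // r0:Add2,r1:5,r2:Add3,r3:3,r4:3,r5:2
cycle 8: CDB Add3=6 // r0:Add2,r1:5,r2:6,r3:3,r4:3,r5:2
cycle 9: - // r0:Add2,r1:5,r2:6,r3:3,r4:3,r5:2
cycle 10: - // r0:Add2,r1:5,r2:6,r3:3,r4:3,r5:2
cycle 11: CDB Add2=8 // r0:8,r1:5,r2:6,r3:3,r4:3,r5:2

STATUS = VALUE 8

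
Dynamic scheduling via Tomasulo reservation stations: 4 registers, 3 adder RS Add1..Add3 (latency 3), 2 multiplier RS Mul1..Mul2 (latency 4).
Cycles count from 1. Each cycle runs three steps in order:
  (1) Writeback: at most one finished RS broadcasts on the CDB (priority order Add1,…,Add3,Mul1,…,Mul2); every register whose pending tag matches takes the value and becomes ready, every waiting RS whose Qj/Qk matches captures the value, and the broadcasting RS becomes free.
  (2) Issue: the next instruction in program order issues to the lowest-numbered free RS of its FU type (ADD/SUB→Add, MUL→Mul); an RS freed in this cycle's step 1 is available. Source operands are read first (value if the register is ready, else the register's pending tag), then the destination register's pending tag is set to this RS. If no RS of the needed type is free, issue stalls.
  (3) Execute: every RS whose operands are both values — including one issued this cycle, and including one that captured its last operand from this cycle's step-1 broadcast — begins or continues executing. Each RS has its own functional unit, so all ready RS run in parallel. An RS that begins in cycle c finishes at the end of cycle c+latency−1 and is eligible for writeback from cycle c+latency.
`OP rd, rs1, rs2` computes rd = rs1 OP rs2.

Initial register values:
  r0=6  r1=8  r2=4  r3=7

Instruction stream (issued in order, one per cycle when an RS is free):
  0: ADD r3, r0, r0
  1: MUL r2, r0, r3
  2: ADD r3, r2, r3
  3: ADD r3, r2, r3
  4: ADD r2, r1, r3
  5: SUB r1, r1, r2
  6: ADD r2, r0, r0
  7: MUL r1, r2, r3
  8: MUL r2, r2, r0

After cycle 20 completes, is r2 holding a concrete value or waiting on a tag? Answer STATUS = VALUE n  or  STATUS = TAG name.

STATUS = TAG Mul2

  c1: issue ADD r3<-Add1  regs: r0:6,r1:8,r2:4,r3:Add1
  c2: issue MUL r2<-Mul1  regs: r0:6,r1:8,r2:Mul1,r3:Add1
  c3: issue ADD r3<-Add2  regs: r0:6,r1:8,r2:Mul1,r3:Add2
  c4: CDB Add1=12; issue ADD r3<-Add1  regs: r0:6,r1:8,r2:Mul1,r3:Add1
  c5: issue ADD r2<-Add3  regs: r0:6,r1:8,r2:Add3,r3:Add1
  c6: stall  regs: r0:6,r1:8,r2:Add3,r3:Add1
  c7: stall  regs: r0:6,r1:8,r2:Add3,r3:Add1
  c8: CDB Mul1=72; stall  regs: r0:6,r1:8,r2:Add3,r3:Add1
  c9: stall  regs: r0:6,r1:8,r2:Add3,r3:Add1
  c10: stall  regs: r0:6,r1:8,r2:Add3,r3:Add1
  c11: CDB Add2=84; issue SUB r1<-Add2  regs: r0:6,r1:Add2,r2:Add3,r3:Add1
  c12: stall  regs: r0:6,r1:Add2,r2:Add3,r3:Add1
  c13: stall  regs: r0:6,r1:Add2,r2:Add3,r3:Add1
  c14: CDB Add1=156; issue ADD r2<-Add1  regs: r0:6,r1:Add2,r2:Add1,r3:156
  c15: issue MUL r1<-Mul1  regs: r0:6,r1:Mul1,r2:Add1,r3:156
  c16: issue MUL r2<-Mul2  regs: r0:6,r1:Mul1,r2:Mul2,r3:156
  c17: CDB Add1=12  regs: r0:6,r1:Mul1,r2:Mul2,r3:156
  c18: CDB Add3=164  regs: r0:6,r1:Mul1,r2:Mul2,r3:156
  c19: -  regs: r0:6,r1:Mul1,r2:Mul2,r3:156
  c20: -  regs: r0:6,r1:Mul1,r2:Mul2,r3:156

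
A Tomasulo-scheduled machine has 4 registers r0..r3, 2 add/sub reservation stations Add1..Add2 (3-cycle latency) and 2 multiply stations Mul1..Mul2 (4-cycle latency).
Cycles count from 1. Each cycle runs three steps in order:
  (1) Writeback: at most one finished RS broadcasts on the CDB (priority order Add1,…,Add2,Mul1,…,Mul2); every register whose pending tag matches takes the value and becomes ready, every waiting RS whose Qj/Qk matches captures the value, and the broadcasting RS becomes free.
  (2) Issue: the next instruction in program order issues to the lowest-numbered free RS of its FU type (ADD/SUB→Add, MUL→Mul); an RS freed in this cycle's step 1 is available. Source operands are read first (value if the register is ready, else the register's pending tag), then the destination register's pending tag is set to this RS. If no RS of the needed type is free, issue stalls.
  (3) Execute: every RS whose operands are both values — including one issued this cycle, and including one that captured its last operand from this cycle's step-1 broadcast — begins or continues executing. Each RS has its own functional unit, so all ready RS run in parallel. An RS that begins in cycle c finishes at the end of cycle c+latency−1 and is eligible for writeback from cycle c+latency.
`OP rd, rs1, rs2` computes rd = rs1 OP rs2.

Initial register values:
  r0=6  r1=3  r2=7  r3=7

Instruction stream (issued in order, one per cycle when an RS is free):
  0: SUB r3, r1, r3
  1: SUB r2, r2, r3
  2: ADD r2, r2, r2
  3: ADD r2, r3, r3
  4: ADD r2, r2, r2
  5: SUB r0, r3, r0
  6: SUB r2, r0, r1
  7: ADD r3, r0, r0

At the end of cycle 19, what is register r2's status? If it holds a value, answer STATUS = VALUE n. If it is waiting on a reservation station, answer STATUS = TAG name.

  c1: issue SUB r3<-Add1  regs: r0:6,r1:3,r2:7,r3:Add1
  c2: issue SUB r2<-Add2  regs: r0:6,r1:3,r2:Add2,r3:Add1
  c3: stall  regs: r0:6,r1:3,r2:Add2,r3:Add1
  c4: CDB Add1=-4; issue ADD r2<-Add1  regs: r0:6,r1:3,r2:Add1,r3:-4
  c5: stall  regs: r0:6,r1:3,r2:Add1,r3:-4
  c6: stall  regs: r0:6,r1:3,r2:Add1,r3:-4
  c7: CDB Add2=11; issue ADD r2<-Add2  regs: r0:6,r1:3,r2:Add2,r3:-4
  c8: stall  regs: r0:6,r1:3,r2:Add2,r3:-4
  c9: stall  regs: r0:6,r1:3,r2:Add2,r3:-4
  c10: CDB Add1=22; issue ADD r2<-Add1  regs: r0:6,r1:3,r2:Add1,r3:-4
  c11: CDB Add2=-8; issue SUB r0<-Add2  regs: r0:Add2,r1:3,r2:Add1,r3:-4
  c12: stall  regs: r0:Add2,r1:3,r2:Add1,r3:-4
  c13: stall  regs: r0:Add2,r1:3,r2:Add1,r3:-4
  c14: CDB Add1=-16; issue SUB r2<-Add1  regs: r0:Add2,r1:3,r2:Add1,r3:-4
  c15: CDB Add2=-10; issue ADD r3<-Add2  regs: r0:-10,r1:3,r2:Add1,r3:Add2
  c16: -  regs: r0:-10,r1:3,r2:Add1,r3:Add2
  c17: -  regs: r0:-10,r1:3,r2:Add1,r3:Add2
  c18: CDB Add1=-13  regs: r0:-10,r1:3,r2:-13,r3:Add2
  c19: CDB Add2=-20  regs: r0:-10,r1:3,r2:-13,r3:-20

STATUS = VALUE -13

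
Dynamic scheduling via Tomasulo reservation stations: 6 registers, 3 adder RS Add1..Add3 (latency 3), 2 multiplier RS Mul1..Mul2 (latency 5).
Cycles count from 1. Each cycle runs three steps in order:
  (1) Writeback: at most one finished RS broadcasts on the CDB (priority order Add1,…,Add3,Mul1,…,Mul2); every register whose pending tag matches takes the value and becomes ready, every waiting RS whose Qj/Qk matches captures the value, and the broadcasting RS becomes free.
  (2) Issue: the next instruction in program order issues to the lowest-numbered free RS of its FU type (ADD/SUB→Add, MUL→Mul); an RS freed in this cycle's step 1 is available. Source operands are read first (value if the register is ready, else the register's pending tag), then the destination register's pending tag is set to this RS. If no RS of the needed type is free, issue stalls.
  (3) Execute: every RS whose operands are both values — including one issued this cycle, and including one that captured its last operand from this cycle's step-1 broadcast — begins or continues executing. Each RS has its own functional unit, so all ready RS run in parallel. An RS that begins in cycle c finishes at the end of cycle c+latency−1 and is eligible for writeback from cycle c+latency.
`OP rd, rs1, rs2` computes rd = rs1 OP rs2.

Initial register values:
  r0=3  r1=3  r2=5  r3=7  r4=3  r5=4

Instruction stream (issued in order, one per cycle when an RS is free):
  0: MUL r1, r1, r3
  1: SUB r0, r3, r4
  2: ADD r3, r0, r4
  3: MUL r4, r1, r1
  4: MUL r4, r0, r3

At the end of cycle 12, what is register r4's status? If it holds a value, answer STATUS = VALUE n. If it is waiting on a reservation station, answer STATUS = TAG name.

STATUS = TAG Mul1

c1: issue MUL r1<-Mul1 | r0:3,r1:Mul1,r2:5,r3:7,r4:3,r5:4
c2: issue SUB r0<-Add1 | r0:Add1,r1:Mul1,r2:5,r3:7,r4:3,r5:4
c3: issue ADD r3<-Add2 | r0:Add1,r1:Mul1,r2:5,r3:Add2,r4:3,r5:4
c4: issue MUL r4<-Mul2 | r0:Add1,r1:Mul1,r2:5,r3:Add2,r4:Mul2,r5:4
c5: CDB Add1=4; stall | r0:4,r1:Mul1,r2:5,r3:Add2,r4:Mul2,r5:4
c6: CDB Mul1=21; issue MUL r4<-Mul1 | r0:4,r1:21,r2:5,r3:Add2,r4:Mul1,r5:4
c7: - | r0:4,r1:21,r2:5,r3:Add2,r4:Mul1,r5:4
c8: CDB Add2=7 | r0:4,r1:21,r2:5,r3:7,r4:Mul1,r5:4
c9: - | r0:4,r1:21,r2:5,r3:7,r4:Mul1,r5:4
c10: - | r0:4,r1:21,r2:5,r3:7,r4:Mul1,r5:4
c11: CDB Mul2=441 | r0:4,r1:21,r2:5,r3:7,r4:Mul1,r5:4
c12: - | r0:4,r1:21,r2:5,r3:7,r4:Mul1,r5:4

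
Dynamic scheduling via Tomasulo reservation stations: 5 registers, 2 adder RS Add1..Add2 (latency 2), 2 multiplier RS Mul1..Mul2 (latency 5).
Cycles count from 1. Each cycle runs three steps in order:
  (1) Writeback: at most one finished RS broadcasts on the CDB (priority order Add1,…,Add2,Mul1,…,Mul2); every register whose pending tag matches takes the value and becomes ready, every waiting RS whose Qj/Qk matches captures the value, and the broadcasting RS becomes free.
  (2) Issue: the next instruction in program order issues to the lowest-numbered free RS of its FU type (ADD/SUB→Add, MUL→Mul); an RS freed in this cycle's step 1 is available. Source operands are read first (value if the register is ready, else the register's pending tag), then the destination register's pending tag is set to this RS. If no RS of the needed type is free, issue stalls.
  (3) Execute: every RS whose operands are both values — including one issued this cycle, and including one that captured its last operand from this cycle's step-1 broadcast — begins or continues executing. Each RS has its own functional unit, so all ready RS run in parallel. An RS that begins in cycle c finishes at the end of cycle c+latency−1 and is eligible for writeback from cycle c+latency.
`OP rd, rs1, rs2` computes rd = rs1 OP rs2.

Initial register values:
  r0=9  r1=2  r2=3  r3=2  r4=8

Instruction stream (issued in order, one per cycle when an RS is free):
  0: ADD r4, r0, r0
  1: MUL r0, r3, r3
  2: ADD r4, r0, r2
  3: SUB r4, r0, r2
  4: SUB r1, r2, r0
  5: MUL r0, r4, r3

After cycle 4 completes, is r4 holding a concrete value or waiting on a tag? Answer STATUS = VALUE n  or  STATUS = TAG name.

cycle 1: issue ADD r4<-Add1 // r0:9,r1:2,r2:3,r3:2,r4:Add1
cycle 2: issue MUL r0<-Mul1 // r0:Mul1,r1:2,r2:3,r3:2,r4:Add1
cycle 3: CDB Add1=18; issue ADD r4<-Add1 // r0:Mul1,r1:2,r2:3,r3:2,r4:Add1
cycle 4: issue SUB r4<-Add2 // r0:Mul1,r1:2,r2:3,r3:2,r4:Add2

STATUS = TAG Add2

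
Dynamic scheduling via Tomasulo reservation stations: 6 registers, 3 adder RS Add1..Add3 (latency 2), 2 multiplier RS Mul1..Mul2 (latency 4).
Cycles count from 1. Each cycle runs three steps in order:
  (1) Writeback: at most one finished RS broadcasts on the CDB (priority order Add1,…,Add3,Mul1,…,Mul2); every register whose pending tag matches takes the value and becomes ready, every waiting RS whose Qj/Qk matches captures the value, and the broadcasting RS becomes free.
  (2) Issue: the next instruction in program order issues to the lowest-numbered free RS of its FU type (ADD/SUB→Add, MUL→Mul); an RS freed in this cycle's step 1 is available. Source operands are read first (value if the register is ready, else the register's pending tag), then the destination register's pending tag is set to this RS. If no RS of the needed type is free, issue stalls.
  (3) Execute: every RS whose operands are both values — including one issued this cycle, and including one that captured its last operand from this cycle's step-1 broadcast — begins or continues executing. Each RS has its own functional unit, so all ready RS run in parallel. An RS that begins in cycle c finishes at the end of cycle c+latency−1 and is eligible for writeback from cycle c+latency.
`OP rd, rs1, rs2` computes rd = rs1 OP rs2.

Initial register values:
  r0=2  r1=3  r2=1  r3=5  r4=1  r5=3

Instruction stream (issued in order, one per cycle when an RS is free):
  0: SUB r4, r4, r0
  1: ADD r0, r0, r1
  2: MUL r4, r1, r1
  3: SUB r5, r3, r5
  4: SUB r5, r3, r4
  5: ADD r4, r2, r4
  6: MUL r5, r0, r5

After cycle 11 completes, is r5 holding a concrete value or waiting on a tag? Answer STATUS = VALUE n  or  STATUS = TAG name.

STATUS = TAG Mul1

cycle 1: issue SUB r4<-Add1 // r0:2,r1:3,r2:1,r3:5,r4:Add1,r5:3
cycle 2: issue ADD r0<-Add2 // r0:Add2,r1:3,r2:1,r3:5,r4:Add1,r5:3
cycle 3: CDB Add1=-1; issue MUL r4<-Mul1 // r0:Add2,r1:3,r2:1,r3:5,r4:Mul1,r5:3
cycle 4: CDB Add2=5; issue SUB r5<-Add1 // r0:5,r1:3,r2:1,r3:5,r4:Mul1,r5:Add1
cycle 5: issue SUB r5<-Add2 // r0:5,r1:3,r2:1,r3:5,r4:Mul1,r5:Add2
cycle 6: CDB Add1=2; issue ADD r4<-Add1 // r0:5,r1:3,r2:1,r3:5,r4:Add1,r5:Add2
cycle 7: CDB Mul1=9; issue MUL r5<-Mul1 // r0:5,r1:3,r2:1,r3:5,r4:Add1,r5:Mul1
cycle 8: - // r0:5,r1:3,r2:1,r3:5,r4:Add1,r5:Mul1
cycle 9: CDB Add1=10 // r0:5,r1:3,r2:1,r3:5,r4:10,r5:Mul1
cycle 10: CDB Add2=-4 // r0:5,r1:3,r2:1,r3:5,r4:10,r5:Mul1
cycle 11: - // r0:5,r1:3,r2:1,r3:5,r4:10,r5:Mul1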